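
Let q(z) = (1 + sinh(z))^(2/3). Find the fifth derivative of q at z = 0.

Compose series: expand the inner function first, then feed it into the outer expansion.
The coefficient of z^5 in the expansion is 721/14580, so q^(5)(0) = 5! * (721/14580) = 1442/243.

1442/243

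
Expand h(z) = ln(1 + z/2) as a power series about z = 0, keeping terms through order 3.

z^3/24 - z^2/8 + z/2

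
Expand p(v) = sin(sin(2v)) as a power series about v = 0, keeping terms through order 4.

Let u equal the inner series; expand the outer function in u and truncate.
[v^0] = 0;  [v^1] = 2;  [v^2] = 0;  [v^3] = -8/3;  [v^4] = 0.

-8*v^3/3 + 2*v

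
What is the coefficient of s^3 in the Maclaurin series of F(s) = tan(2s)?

8/3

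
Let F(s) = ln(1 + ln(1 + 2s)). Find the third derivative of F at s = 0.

Let u equal the inner series; expand the outer function in u and truncate.
The coefficient of s^3 in the expansion is 28/3, so F′′′(0) = 3! * (28/3) = 56.

56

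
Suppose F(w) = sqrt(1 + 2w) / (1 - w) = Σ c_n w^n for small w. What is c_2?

3/2

Write out both Maclaurin series and multiply, keeping only the needed powers.
F(0) = 1
F′(0) = 2
F′′(0) = 3
So c_2 = F′′(0)/2! = 3/2.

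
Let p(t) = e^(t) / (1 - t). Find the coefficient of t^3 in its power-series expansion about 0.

Take the Cauchy product of the two expansions.
p(0) = 1
p′(0) = 2
p′′(0) = 5
p′′′(0) = 16

8/3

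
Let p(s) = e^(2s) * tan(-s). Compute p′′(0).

-4

Expand each factor separately, then convolve coefficients.
The coefficient of s^2 in the expansion is -2, so p′′(0) = 2! * (-2) = -4.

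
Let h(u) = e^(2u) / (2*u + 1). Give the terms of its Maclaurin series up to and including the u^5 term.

-176*u^5/15 + 6*u^4 - 8*u^3/3 + 2*u^2 + 1

Multiply the numerator's expansion by the denominator's geometric series.
h(0) = 1
h′(0) = 0
h′′(0) = 4
h′′′(0) = -16
h^(4)(0) = 144
h^(5)(0) = -1408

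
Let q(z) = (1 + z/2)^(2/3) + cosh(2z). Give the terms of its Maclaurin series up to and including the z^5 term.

Add the two expansions coefficient-wise.
q(0) = 2
q′(0) = 1/3
q′′(0) = 71/18
q′′′(0) = 1/27
q^(4)(0) = 2585/162
q^(5)(0) = 35/486

7*z^5/11664 + 2585*z^4/3888 + z^3/162 + 71*z^2/36 + z/3 + 2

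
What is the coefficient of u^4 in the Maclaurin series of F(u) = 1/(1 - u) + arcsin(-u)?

Expand each term separately and add.
So c_4 = F^(4)(0)/4! = 1.

1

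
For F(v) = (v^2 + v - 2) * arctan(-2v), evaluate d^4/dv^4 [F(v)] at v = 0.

64

Distribute the polynomial across the series and collect like powers.
The coefficient of v^4 in the expansion is 8/3, so F^(4)(0) = 4! * (8/3) = 64.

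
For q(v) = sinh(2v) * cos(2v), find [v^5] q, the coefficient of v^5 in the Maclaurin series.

-16/15

Write out both Maclaurin series and multiply, keeping only the needed powers.
[v^0] = 0;  [v^1] = 2;  [v^2] = 0;  [v^3] = -8/3;  [v^4] = 0;  [v^5] = -16/15.
So c_5 = q^(5)(0)/5! = -16/15.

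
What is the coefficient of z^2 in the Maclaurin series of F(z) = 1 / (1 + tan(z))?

1

Expand as Σ (-1)^k u^k with u equal to the inner function's series.
F(0) = 1
F′(0) = -1
F′′(0) = 2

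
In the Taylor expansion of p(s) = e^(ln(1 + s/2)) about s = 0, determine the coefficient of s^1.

Compose series: expand the inner function first, then feed it into the outer expansion.
p(0) = 1
p′(0) = 1/2
So c_1 = p′(0)/1! = 1/2.

1/2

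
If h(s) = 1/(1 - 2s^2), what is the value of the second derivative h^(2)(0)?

4

The coefficient of s^2 in the expansion is 2, so h′′(0) = 2! * (2) = 4.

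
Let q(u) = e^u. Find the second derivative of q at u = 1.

From the series, [(u - 1)^2] q = e/2; multiply by 2! = 2 to get e.

e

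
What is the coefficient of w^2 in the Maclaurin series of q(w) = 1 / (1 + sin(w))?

1

Write 1/(1+u) = 1 - u + u^2 - u^3 + ... and substitute the series for u.
[w^0] = 1;  [w^1] = -1;  [w^2] = 1.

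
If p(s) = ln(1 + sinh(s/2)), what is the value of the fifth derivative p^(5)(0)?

Plug the Maclaurin series of the inner function into that of the outer and collect terms.
From the series, [s^5] p = 3/256; multiply by 5! = 120 to get 45/32.

45/32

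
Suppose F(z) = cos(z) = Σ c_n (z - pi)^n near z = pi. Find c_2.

F(pi) = -1
F′(pi) = 0
F′′(pi) = 1
So c_2 = F′′(pi)/2! = 1/2.

1/2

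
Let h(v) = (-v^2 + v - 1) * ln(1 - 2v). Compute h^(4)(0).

80

Distribute the polynomial across the series and collect like powers.
From the series, [v^4] h = 10/3; multiply by 4! = 24 to get 80.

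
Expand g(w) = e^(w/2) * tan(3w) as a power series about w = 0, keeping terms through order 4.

Write out both Maclaurin series and multiply, keeping only the needed powers.
g(0) = 0
g′(0) = 3
g′′(0) = 3
g′′′(0) = 225/4
g^(4)(0) = 219/2
Then c_k = g^(k)(0)/k! gives each Taylor coefficient.

73*w^4/16 + 75*w^3/8 + 3*w^2/2 + 3*w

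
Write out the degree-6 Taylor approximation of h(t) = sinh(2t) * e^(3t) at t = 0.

Multiply the two series term by term and collect like powers.
h(0) = 0
h′(0) = 2
h′′(0) = 12
h′′′(0) = 62
h^(4)(0) = 312
h^(5)(0) = 1562
h^(6)(0) = 7812
Then c_k = h^(k)(0)/k! gives each Taylor coefficient.

217*t^6/20 + 781*t^5/60 + 13*t^4 + 31*t^3/3 + 6*t^2 + 2*t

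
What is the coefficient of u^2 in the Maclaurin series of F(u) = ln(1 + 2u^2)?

2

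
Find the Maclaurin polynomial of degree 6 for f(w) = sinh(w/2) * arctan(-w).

-215*w^6/2304 + 7*w^4/48 - w^2/2

Take the Cauchy product of the two expansions.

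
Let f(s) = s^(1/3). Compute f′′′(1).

10/27

The coefficient of (s - 1)^3 in the expansion is 5/81, so f′′′(1) = 3! * (5/81) = 10/27.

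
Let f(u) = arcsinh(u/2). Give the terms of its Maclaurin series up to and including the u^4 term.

f(0) = 0
f′(0) = 1/2
f′′(0) = 0
f′′′(0) = -1/8
f^(4)(0) = 0

-u^3/48 + u/2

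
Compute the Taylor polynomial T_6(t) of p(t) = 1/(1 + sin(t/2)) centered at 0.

Substitute the inner expansion into the outer series and collect powers.
[t^0] = 1;  [t^1] = -1/2;  [t^2] = 1/4;  [t^3] = -5/48;  [t^4] = 1/24;  [t^5] = -61/3840;  [t^6] = 17/2880.

17*t^6/2880 - 61*t^5/3840 + t^4/24 - 5*t^3/48 + t^2/4 - t/2 + 1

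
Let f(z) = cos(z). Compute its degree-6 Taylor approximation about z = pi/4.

-sqrt(2)*(z - pi/4)^6/1440 - sqrt(2)*(z - pi/4)^5/240 + sqrt(2)*(z - pi/4)^4/48 + sqrt(2)*(z - pi/4)^3/12 - sqrt(2)*(z - pi/4)^2/4 - sqrt(2)*(z - pi/4)/2 + sqrt(2)/2

[(z - pi/4)^0] = sqrt(2)/2;  [(z - pi/4)^1] = -sqrt(2)/2;  [(z - pi/4)^2] = -sqrt(2)/4;  [(z - pi/4)^3] = sqrt(2)/12;  [(z - pi/4)^4] = sqrt(2)/48;  [(z - pi/4)^5] = -sqrt(2)/240;  [(z - pi/4)^6] = -sqrt(2)/1440.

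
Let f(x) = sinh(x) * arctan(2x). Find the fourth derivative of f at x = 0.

Write out both Maclaurin series and multiply, keeping only the needed powers.
From the series, [x^4] f = -7/3; multiply by 4! = 24 to get -56.

-56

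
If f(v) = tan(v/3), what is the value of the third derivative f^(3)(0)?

Apply the Taylor formula c_k = f^(k)(a)/k!.
The coefficient of v^3 in the expansion is 1/81, so f′′′(0) = 3! * (1/81) = 2/27.

2/27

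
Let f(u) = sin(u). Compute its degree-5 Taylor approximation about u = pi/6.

sqrt(3)*(u - pi/6)^5/240 + (u - pi/6)^4/48 - sqrt(3)*(u - pi/6)^3/12 - (u - pi/6)^2/4 + sqrt(3)*(u - pi/6)/2 + 1/2

f(pi/6) = 1/2
f′(pi/6) = sqrt(3)/2
f′′(pi/6) = -1/2
f′′′(pi/6) = -sqrt(3)/2
f^(4)(pi/6) = 1/2
f^(5)(pi/6) = sqrt(3)/2
Dividing each by k! gives the coefficients c_0, ..., c_5.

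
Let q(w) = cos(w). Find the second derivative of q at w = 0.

The coefficient of w^2 in the expansion is -1/2, so q′′(0) = 2! * (-1/2) = -1.

-1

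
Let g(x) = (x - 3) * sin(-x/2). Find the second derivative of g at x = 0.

Shift and add copies of the series according to the polynomial's terms.
The coefficient of x^2 in the expansion is -1/2, so g′′(0) = 2! * (-1/2) = -1.

-1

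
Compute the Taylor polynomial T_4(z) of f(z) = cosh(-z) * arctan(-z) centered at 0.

Multiply the two series term by term and collect like powers.
f(0) = 0
f′(0) = -1
f′′(0) = 0
f′′′(0) = -1
f^(4)(0) = 0

-z^3/6 - z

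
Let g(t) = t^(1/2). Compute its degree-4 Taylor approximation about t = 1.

-5*(t - 1)^4/128 + (t - 1)^3/16 - (t - 1)^2/8 + (t - 1)/2 + 1

[(t - 1)^0] = 1;  [(t - 1)^1] = 1/2;  [(t - 1)^2] = -1/8;  [(t - 1)^3] = 1/16;  [(t - 1)^4] = -5/128.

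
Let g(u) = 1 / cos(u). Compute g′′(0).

1

Divide the numerator series by the denominator series (power-series long division).
The coefficient of u^2 in the expansion is 1/2, so g′′(0) = 2! * (1/2) = 1.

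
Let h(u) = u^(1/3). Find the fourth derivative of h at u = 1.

The coefficient of (u - 1)^4 in the expansion is -10/243, so h^(4)(1) = 4! * (-10/243) = -80/81.

-80/81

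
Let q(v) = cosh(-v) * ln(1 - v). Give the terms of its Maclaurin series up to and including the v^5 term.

-49*v^5/120 - v^4/2 - 5*v^3/6 - v^2/2 - v

Expand each factor separately, then convolve coefficients.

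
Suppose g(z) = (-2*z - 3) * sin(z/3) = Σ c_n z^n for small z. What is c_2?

-2/3

Distribute the polynomial across the series and collect like powers.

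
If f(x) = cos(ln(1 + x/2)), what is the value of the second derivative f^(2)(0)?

Plug the Maclaurin series of the inner function into that of the outer and collect terms.
The coefficient of x^2 in the expansion is -1/8, so f′′(0) = 2! * (-1/8) = -1/4.

-1/4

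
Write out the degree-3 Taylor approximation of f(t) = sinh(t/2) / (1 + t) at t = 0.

Expand each factor separately, then convolve coefficients.
f(0) = 0
f′(0) = 1/2
f′′(0) = -1
f′′′(0) = 25/8

25*t^3/48 - t^2/2 + t/2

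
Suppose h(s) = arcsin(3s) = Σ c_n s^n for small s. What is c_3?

9/2

h(0) = 0
h′(0) = 3
h′′(0) = 0
h′′′(0) = 27
The Taylor polynomial is Σ h^(k)(0)/k! · s^k.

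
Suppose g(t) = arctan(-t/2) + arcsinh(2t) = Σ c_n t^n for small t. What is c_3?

-31/24

Combine the two series term by term.
So c_3 = g′′′(0)/3! = -31/24.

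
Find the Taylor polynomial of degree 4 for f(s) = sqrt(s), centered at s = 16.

-5*(s - 16)^4/2097152 + (s - 16)^3/16384 - (s - 16)^2/512 + (s - 16)/8 + 4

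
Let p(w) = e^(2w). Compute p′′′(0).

8

From the series, [w^3] p = 4/3; multiply by 3! = 6 to get 8.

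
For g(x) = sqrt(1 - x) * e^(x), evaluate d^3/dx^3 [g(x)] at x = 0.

-13/8

Multiply the two series term by term and collect like powers.
From the series, [x^3] g = -13/48; multiply by 3! = 6 to get -13/8.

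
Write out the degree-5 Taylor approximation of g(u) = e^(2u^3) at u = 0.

2*u^3 + 1

g(0) = 1
g′(0) = 0
g′′(0) = 0
g′′′(0) = 12
g^(4)(0) = 0
g^(5)(0) = 0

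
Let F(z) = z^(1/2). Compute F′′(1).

Use the known series and substitute for the argument.
The coefficient of (z - 1)^2 in the expansion is -1/8, so F′′(1) = 2! * (-1/8) = -1/4.

-1/4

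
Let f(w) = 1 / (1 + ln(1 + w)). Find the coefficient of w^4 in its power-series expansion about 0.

11/3

Write 1/(1+u) = 1 - u + u^2 - u^3 + ... and substitute the series for u.
So c_4 = f^(4)(0)/4! = 11/3.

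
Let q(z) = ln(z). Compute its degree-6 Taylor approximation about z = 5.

-(z - 5)^6/93750 + (z - 5)^5/15625 - (z - 5)^4/2500 + (z - 5)^3/375 - (z - 5)^2/50 + (z - 5)/5 + ln(5)

Apply the Taylor formula c_k = f^(k)(a)/k!.
[(z - 5)^0] = ln(5);  [(z - 5)^1] = 1/5;  [(z - 5)^2] = -1/50;  [(z - 5)^3] = 1/375;  [(z - 5)^4] = -1/2500;  [(z - 5)^5] = 1/15625;  [(z - 5)^6] = -1/93750.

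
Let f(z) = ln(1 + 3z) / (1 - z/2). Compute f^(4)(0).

-396

Expand each factor separately, then convolve coefficients.
From the series, [z^4] f = -33/2; multiply by 4! = 24 to get -396.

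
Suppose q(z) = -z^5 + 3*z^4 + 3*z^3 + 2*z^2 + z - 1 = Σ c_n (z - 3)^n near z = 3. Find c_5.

-1

q(3) = 101
q′(3) = 13
q′′(3) = -158
q′′′(3) = -306
q^(4)(3) = -288
q^(5)(3) = -120
The Taylor polynomial is Σ q^(k)(3)/k! · (z - 3)^k.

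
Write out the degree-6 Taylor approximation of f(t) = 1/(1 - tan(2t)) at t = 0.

Substitute the inner expansion into the outer series and collect powers.
[t^0] = 1;  [t^1] = 2;  [t^2] = 4;  [t^3] = 32/3;  [t^4] = 80/3;  [t^5] = 1024/15;  [t^6] = 7808/45.

7808*t^6/45 + 1024*t^5/15 + 80*t^4/3 + 32*t^3/3 + 4*t^2 + 2*t + 1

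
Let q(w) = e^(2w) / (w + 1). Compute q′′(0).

2

Expand 1/(denominator) as a geometric series and multiply by the numerator's series.
The coefficient of w^2 in the expansion is 1, so q′′(0) = 2! * (1) = 2.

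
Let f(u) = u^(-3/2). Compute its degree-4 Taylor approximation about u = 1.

[(u - 1)^0] = 1;  [(u - 1)^1] = -3/2;  [(u - 1)^2] = 15/8;  [(u - 1)^3] = -35/16;  [(u - 1)^4] = 315/128.

315*(u - 1)^4/128 - 35*(u - 1)^3/16 + 15*(u - 1)^2/8 - 3*(u - 1)/2 + 1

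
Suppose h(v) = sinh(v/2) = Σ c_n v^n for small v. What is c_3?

1/48

Differentiate repeatedly and evaluate at the center.
[v^0] = 0;  [v^1] = 1/2;  [v^2] = 0;  [v^3] = 1/48.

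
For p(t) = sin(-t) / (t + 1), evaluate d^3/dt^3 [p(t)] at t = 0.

-5

Use 1/(1 - r) = Σ r^k on the denominator, then take the Cauchy product.
From the series, [t^3] p = -5/6; multiply by 3! = 6 to get -5.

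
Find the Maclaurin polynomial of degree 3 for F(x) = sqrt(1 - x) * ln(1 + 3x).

87*x^3/8 - 6*x^2 + 3*x

Expand each factor separately, then convolve coefficients.
F(0) = 0
F′(0) = 3
F′′(0) = -12
F′′′(0) = 261/4
Then c_k = F^(k)(0)/k! gives each Taylor coefficient.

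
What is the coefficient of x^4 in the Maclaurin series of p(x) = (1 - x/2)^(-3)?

Use the known series and substitute for the argument.
p(0) = 1
p′(0) = 3/2
p′′(0) = 3
p′′′(0) = 15/2
p^(4)(0) = 45/2
So c_4 = p^(4)(0)/4! = 15/16.

15/16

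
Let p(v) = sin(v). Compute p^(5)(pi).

From the series, [(v - pi)^5] p = -1/120; multiply by 5! = 120 to get -1.

-1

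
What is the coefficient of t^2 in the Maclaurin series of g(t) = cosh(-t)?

Use the known series and substitute for the argument.
g(0) = 1
g′(0) = 0
g′′(0) = 1
So c_2 = g′′(0)/2! = 1/2.

1/2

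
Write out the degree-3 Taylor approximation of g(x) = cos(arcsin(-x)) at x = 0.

1 - x^2/2

Plug the Maclaurin series of the inner function into that of the outer and collect terms.
g(0) = 1
g′(0) = 0
g′′(0) = -1
g′′′(0) = 0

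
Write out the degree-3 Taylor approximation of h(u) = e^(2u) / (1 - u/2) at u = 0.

71*u^3/24 + 13*u^2/4 + 5*u/2 + 1

Take the Cauchy product of the two expansions.
[u^0] = 1;  [u^1] = 5/2;  [u^2] = 13/4;  [u^3] = 71/24.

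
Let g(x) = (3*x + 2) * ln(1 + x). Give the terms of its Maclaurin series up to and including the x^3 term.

-5*x^3/6 + 2*x^2 + 2*x

Shift and add copies of the series according to the polynomial's terms.
g(0) = 0
g′(0) = 2
g′′(0) = 4
g′′′(0) = -5
The Taylor polynomial is Σ g^(k)(0)/k! · x^k.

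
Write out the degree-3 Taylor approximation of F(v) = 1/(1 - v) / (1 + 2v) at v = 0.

Multiply the two series term by term and collect like powers.
F(0) = 1
F′(0) = -1
F′′(0) = 6
F′′′(0) = -30
Then c_k = F^(k)(0)/k! gives each Taylor coefficient.

-5*v^3 + 3*v^2 - v + 1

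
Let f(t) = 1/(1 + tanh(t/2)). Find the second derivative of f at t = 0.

Let u equal the inner series; expand the outer function in u and truncate.
The coefficient of t^2 in the expansion is 1/4, so f′′(0) = 2! * (1/4) = 1/2.

1/2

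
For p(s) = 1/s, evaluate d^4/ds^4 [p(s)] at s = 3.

From the series, [(s - 3)^4] p = 1/243; multiply by 4! = 24 to get 8/81.

8/81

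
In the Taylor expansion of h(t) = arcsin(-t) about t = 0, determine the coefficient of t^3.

[t^0] = 0;  [t^1] = -1;  [t^2] = 0;  [t^3] = -1/6.
So c_3 = h′′′(0)/3! = -1/6.

-1/6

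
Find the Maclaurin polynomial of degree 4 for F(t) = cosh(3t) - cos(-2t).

Combine the two series term by term.
F(0) = 0
F′(0) = 0
F′′(0) = 13
F′′′(0) = 0
F^(4)(0) = 65
The Taylor polynomial is Σ F^(k)(0)/k! · t^k.

65*t^4/24 + 13*t^2/2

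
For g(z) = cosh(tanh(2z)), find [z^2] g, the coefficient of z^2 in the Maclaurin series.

2

Compose series: expand the inner function first, then feed it into the outer expansion.
g(0) = 1
g′(0) = 0
g′′(0) = 4
So c_2 = g′′(0)/2! = 2.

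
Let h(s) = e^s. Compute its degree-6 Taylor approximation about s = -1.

(s + 1)^6*e^(-1)/720 + (s + 1)^5*e^(-1)/120 + (s + 1)^4*e^(-1)/24 + (s + 1)^3*e^(-1)/6 + (s + 1)^2*e^(-1)/2 + (s + 1)*e^(-1) + e^(-1)

Apply the Taylor formula c_k = f^(k)(a)/k!.
h(-1) = e^(-1)
h′(-1) = e^(-1)
h′′(-1) = e^(-1)
h′′′(-1) = e^(-1)
h^(4)(-1) = e^(-1)
h^(5)(-1) = e^(-1)
h^(6)(-1) = e^(-1)
Dividing each by k! gives the coefficients c_0, ..., c_6.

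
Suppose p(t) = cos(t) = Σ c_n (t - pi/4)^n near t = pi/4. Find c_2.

-sqrt(2)/4

p(pi/4) = sqrt(2)/2
p′(pi/4) = -sqrt(2)/2
p′′(pi/4) = -sqrt(2)/2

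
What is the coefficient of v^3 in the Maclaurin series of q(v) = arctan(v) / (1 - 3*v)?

Expand 1/(denominator) as a geometric series and multiply by the numerator's series.
q(0) = 0
q′(0) = 1
q′′(0) = 6
q′′′(0) = 52

26/3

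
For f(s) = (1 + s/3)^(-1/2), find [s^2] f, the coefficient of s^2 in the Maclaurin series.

1/24

f(0) = 1
f′(0) = -1/6
f′′(0) = 1/12
So c_2 = f′′(0)/2! = 1/24.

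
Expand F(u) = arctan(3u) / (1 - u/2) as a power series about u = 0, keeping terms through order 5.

Take the Cauchy product of the two expansions.
F(0) = 0
F′(0) = 3
F′′(0) = 3
F′′′(0) = -99/2
F^(4)(0) = -99
F^(5)(0) = 11169/2
Dividing each by k! gives the coefficients c_0, ..., c_5.

3723*u^5/80 - 33*u^4/8 - 33*u^3/4 + 3*u^2/2 + 3*u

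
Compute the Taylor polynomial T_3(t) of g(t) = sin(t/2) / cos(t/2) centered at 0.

t^3/24 + t/2

Invert the denominator's series and multiply.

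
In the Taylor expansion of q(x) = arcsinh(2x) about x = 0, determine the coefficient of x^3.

Apply the Taylor formula c_k = f^(k)(a)/k!.

-4/3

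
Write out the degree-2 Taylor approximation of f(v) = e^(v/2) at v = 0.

v^2/8 + v/2 + 1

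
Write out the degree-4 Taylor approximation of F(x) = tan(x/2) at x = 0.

F(0) = 0
F′(0) = 1/2
F′′(0) = 0
F′′′(0) = 1/4
F^(4)(0) = 0
Dividing each by k! gives the coefficients c_0, ..., c_4.

x^3/24 + x/2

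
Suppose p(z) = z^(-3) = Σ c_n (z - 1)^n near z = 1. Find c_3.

-10

p(1) = 1
p′(1) = -3
p′′(1) = 12
p′′′(1) = -60
So c_3 = p′′′(1)/3! = -10.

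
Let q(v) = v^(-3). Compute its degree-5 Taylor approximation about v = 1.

-21*(v - 1)^5 + 15*(v - 1)^4 - 10*(v - 1)^3 + 6*(v - 1)^2 - 3*(v - 1) + 1

q(1) = 1
q′(1) = -3
q′′(1) = 12
q′′′(1) = -60
q^(4)(1) = 360
q^(5)(1) = -2520
The Taylor polynomial is Σ q^(k)(1)/k! · (v - 1)^k.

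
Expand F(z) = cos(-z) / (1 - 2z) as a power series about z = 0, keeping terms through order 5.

337*z^5/12 + 337*z^4/24 + 7*z^3 + 7*z^2/2 + 2*z + 1

Expand each factor separately, then convolve coefficients.
F(0) = 1
F′(0) = 2
F′′(0) = 7
F′′′(0) = 42
F^(4)(0) = 337
F^(5)(0) = 3370
Then c_k = F^(k)(0)/k! gives each Taylor coefficient.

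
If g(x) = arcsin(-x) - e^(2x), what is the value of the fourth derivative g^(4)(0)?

-16

Combine the two series term by term.
The coefficient of x^4 in the expansion is -2/3, so g^(4)(0) = 4! * (-2/3) = -16.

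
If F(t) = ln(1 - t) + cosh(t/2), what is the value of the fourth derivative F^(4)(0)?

-95/16

Combine the two series term by term.
The coefficient of t^4 in the expansion is -95/384, so F^(4)(0) = 4! * (-95/384) = -95/16.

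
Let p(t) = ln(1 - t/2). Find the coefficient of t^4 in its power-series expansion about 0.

-1/64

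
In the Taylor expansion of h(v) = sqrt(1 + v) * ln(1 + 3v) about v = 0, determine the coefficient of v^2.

-3

Write out both Maclaurin series and multiply, keeping only the needed powers.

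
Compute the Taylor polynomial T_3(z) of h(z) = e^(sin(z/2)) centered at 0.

Plug the Maclaurin series of the inner function into that of the outer and collect terms.
h(0) = 1
h′(0) = 1/2
h′′(0) = 1/4
h′′′(0) = 0

z^2/8 + z/2 + 1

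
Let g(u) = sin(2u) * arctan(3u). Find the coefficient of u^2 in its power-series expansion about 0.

Multiply the two series term by term and collect like powers.

6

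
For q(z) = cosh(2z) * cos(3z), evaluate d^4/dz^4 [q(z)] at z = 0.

Expand each factor separately, then convolve coefficients.
From the series, [z^4] q = -119/24; multiply by 4! = 24 to get -119.

-119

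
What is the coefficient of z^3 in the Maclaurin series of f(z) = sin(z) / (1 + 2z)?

Write out both Maclaurin series and multiply, keeping only the needed powers.
[z^0] = 0;  [z^1] = 1;  [z^2] = -2;  [z^3] = 23/6.
So c_3 = f′′′(0)/3! = 23/6.

23/6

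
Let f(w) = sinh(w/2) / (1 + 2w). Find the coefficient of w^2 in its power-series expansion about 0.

-1

Take the Cauchy product of the two expansions.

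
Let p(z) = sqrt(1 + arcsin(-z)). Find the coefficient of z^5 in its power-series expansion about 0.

Let u equal the inner series; expand the outer function in u and truncate.
[z^0] = 1;  [z^1] = -1/2;  [z^2] = -1/8;  [z^3] = -7/48;  [z^4] = -31/384;  [z^5] = -123/1280.

-123/1280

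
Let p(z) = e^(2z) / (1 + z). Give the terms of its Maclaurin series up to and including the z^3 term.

Take the Cauchy product of the two expansions.
[z^0] = 1;  [z^1] = 1;  [z^2] = 1;  [z^3] = 1/3.

z^3/3 + z^2 + z + 1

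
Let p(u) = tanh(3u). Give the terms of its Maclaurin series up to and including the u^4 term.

[u^0] = 0;  [u^1] = 3;  [u^2] = 0;  [u^3] = -9;  [u^4] = 0.

-9*u^3 + 3*u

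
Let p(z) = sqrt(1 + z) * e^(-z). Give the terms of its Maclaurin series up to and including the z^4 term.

Expand each factor separately, then convolve coefficients.
p(0) = 1
p′(0) = -1/2
p′′(0) = -1/4
p′′′(0) = 13/8
p^(4)(0) = -79/16
The Taylor polynomial is Σ p^(k)(0)/k! · z^k.

-79*z^4/384 + 13*z^3/48 - z^2/8 - z/2 + 1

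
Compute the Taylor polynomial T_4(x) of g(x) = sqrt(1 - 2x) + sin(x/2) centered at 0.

Add the two expansions coefficient-wise.

-5*x^4/8 - 25*x^3/48 - x^2/2 - x/2 + 1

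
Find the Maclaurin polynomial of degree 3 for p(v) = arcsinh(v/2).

Differentiate repeatedly and evaluate at the center.
[v^0] = 0;  [v^1] = 1/2;  [v^2] = 0;  [v^3] = -1/48.

-v^3/48 + v/2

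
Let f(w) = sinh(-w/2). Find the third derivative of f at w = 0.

Compute the successive derivatives at the expansion point and divide by k!.
From the series, [w^3] f = -1/48; multiply by 3! = 6 to get -1/8.

-1/8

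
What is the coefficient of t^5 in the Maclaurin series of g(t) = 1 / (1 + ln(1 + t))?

Use the geometric series for the reciprocal, then substitute.
g(0) = 1
g′(0) = -1
g′′(0) = 3
g′′′(0) = -14
g^(4)(0) = 88
g^(5)(0) = -694
The Taylor polynomial is Σ g^(k)(0)/k! · t^k.

-347/60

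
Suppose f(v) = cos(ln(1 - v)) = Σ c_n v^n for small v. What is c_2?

Plug the Maclaurin series of the inner function into that of the outer and collect terms.
[v^0] = 1;  [v^1] = 0;  [v^2] = -1/2.

-1/2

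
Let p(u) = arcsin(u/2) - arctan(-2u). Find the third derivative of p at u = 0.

Combine the two series term by term.
The coefficient of u^3 in the expansion is -127/48, so p′′′(0) = 3! * (-127/48) = -127/8.

-127/8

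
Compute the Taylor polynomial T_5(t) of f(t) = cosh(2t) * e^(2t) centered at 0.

64*t^5/15 + 16*t^4/3 + 16*t^3/3 + 4*t^2 + 2*t + 1

Take the Cauchy product of the two expansions.
f(0) = 1
f′(0) = 2
f′′(0) = 8
f′′′(0) = 32
f^(4)(0) = 128
f^(5)(0) = 512
The Taylor polynomial is Σ f^(k)(0)/k! · t^k.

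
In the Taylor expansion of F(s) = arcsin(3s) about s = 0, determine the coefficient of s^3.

9/2

[s^0] = 0;  [s^1] = 3;  [s^2] = 0;  [s^3] = 9/2.
So c_3 = F′′′(0)/3! = 9/2.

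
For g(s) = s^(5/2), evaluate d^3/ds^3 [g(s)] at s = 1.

From the series, [(s - 1)^3] g = 5/16; multiply by 3! = 6 to get 15/8.

15/8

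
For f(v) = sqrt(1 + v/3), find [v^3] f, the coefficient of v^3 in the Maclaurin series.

f(0) = 1
f′(0) = 1/6
f′′(0) = -1/36
f′′′(0) = 1/72

1/432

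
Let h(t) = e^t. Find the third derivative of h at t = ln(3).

3

From the series, [(t - ln(3))^3] h = 1/2; multiply by 3! = 6 to get 3.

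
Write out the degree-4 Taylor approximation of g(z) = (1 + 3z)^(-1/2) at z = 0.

2835*z^4/128 - 135*z^3/16 + 27*z^2/8 - 3*z/2 + 1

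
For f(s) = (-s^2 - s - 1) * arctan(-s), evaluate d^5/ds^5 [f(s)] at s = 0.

-16

Shift and add copies of the series according to the polynomial's terms.
From the series, [s^5] f = -2/15; multiply by 5! = 120 to get -16.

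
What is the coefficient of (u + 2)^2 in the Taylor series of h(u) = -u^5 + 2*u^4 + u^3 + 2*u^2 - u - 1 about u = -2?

h(-2) = 65
h′(-2) = -141
h′′(-2) = 248
Then c_k = h^(k)(-2)/k! gives each Taylor coefficient.

124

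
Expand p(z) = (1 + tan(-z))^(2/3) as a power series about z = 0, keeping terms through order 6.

Plug the Maclaurin series of the inner function into that of the outer and collect terms.
[z^0] = 1;  [z^1] = -2/3;  [z^2] = -1/9;  [z^3] = -22/81;  [z^4] = -25/243;  [z^5] = -574/3645;  [z^6] = -3092/32805.

-3092*z^6/32805 - 574*z^5/3645 - 25*z^4/243 - 22*z^3/81 - z^2/9 - 2*z/3 + 1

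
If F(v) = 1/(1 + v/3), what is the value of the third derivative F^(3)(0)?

-2/9

Apply the Taylor formula c_k = f^(k)(a)/k!.
The coefficient of v^3 in the expansion is -1/27, so F′′′(0) = 3! * (-1/27) = -2/9.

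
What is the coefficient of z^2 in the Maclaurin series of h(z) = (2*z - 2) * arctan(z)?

2

Shift and add copies of the series according to the polynomial's terms.
So c_2 = h′′(0)/2! = 2.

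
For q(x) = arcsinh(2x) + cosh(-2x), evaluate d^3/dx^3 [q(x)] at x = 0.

-8

Combine the two series term by term.
From the series, [x^3] q = -4/3; multiply by 3! = 6 to get -8.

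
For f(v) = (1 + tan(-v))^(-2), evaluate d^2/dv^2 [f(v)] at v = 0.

Substitute the inner expansion into the outer series and collect powers.
The coefficient of v^2 in the expansion is 3, so f′′(0) = 2! * (3) = 6.

6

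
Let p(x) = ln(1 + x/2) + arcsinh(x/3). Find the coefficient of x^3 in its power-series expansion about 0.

Expand each term separately and add.
p(0) = 0
p′(0) = 5/6
p′′(0) = -1/4
p′′′(0) = 23/108

23/648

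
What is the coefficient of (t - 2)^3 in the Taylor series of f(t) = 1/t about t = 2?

-1/16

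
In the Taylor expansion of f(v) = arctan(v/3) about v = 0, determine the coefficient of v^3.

f(0) = 0
f′(0) = 1/3
f′′(0) = 0
f′′′(0) = -2/27
The Taylor polynomial is Σ f^(k)(0)/k! · v^k.

-1/81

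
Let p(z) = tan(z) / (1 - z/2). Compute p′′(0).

Multiply the two series term by term and collect like powers.
The coefficient of z^2 in the expansion is 1/2, so p′′(0) = 2! * (1/2) = 1.

1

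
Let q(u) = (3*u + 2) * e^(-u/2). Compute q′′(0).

Distribute the polynomial across the series and collect like powers.
The coefficient of u^2 in the expansion is -5/4, so q′′(0) = 2! * (-5/4) = -5/2.

-5/2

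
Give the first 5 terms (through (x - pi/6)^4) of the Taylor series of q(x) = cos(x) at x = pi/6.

sqrt(3)*(x - pi/6)^4/48 + (x - pi/6)^3/12 - sqrt(3)*(x - pi/6)^2/4 - (x - pi/6)/2 + sqrt(3)/2

q(pi/6) = sqrt(3)/2
q′(pi/6) = -1/2
q′′(pi/6) = -sqrt(3)/2
q′′′(pi/6) = 1/2
q^(4)(pi/6) = sqrt(3)/2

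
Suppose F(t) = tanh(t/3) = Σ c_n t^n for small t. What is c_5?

2/3645

Apply the Taylor formula c_k = f^(k)(a)/k!.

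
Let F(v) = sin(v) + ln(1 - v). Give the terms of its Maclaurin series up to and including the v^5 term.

Expand each term separately and add.
[v^0] = 0;  [v^1] = 0;  [v^2] = -1/2;  [v^3] = -1/2;  [v^4] = -1/4;  [v^5] = -23/120.

-23*v^5/120 - v^4/4 - v^3/2 - v^2/2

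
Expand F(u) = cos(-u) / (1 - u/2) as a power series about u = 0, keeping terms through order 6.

Write out both Maclaurin series and multiply, keeping only the needed powers.
F(0) = 1
F′(0) = 1/2
F′′(0) = -1/2
F′′′(0) = -3/4
F^(4)(0) = -1/2
F^(5)(0) = -5/4
F^(6)(0) = -19/4

-19*u^6/2880 - u^5/96 - u^4/48 - u^3/8 - u^2/4 + u/2 + 1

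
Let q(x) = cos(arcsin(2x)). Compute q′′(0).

-4

Substitute the inner expansion into the outer series and collect powers.
The coefficient of x^2 in the expansion is -2, so q′′(0) = 2! * (-2) = -4.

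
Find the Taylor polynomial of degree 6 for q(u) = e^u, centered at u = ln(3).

(u - ln(3))^6/240 + (u - ln(3))^5/40 + (u - ln(3))^4/8 + (u - ln(3))^3/2 + 3*(u - ln(3))^2/2 + 3*(u - ln(3)) + 3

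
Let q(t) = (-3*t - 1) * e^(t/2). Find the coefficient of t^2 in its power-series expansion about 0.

-13/8

Distribute the polynomial across the series and collect like powers.
q(0) = -1
q′(0) = -7/2
q′′(0) = -13/4
Dividing each by k! gives the coefficients c_0, ..., c_2.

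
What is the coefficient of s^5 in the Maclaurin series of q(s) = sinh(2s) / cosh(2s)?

64/15

Divide the numerator series by the denominator series (power-series long division).
q(0) = 0
q′(0) = 2
q′′(0) = 0
q′′′(0) = -16
q^(4)(0) = 0
q^(5)(0) = 512
Dividing each by k! gives the coefficients c_0, ..., c_5.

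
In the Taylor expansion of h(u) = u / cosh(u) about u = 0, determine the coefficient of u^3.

Invert the denominator's series and multiply.
h(0) = 0
h′(0) = 1
h′′(0) = 0
h′′′(0) = -3
Dividing each by k! gives the coefficients c_0, ..., c_3.

-1/2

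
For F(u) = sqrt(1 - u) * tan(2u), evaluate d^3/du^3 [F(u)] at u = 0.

29/2

Take the Cauchy product of the two expansions.
From the series, [u^3] F = 29/12; multiply by 3! = 6 to get 29/2.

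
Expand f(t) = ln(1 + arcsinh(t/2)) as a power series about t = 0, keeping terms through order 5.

Let u equal the inner series; expand the outer function in u and truncate.
f(0) = 0
f′(0) = 1/2
f′′(0) = -1/4
f′′′(0) = 1/8
f^(4)(0) = -1/8
f^(5)(0) = 13/32

13*t^5/3840 - t^4/192 + t^3/48 - t^2/8 + t/2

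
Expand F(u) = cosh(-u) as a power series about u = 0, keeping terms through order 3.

u^2/2 + 1

F(0) = 1
F′(0) = 0
F′′(0) = 1
F′′′(0) = 0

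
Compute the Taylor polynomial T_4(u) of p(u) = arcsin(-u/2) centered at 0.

-u^3/48 - u/2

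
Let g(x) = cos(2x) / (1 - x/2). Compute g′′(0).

-7/2

Take the Cauchy product of the two expansions.
From the series, [x^2] g = -7/4; multiply by 2! = 2 to get -7/2.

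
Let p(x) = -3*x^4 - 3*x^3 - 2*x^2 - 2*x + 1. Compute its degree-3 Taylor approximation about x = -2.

[(x + 2)^0] = -27;  [(x + 2)^1] = 66;  [(x + 2)^2] = -56;  [(x + 2)^3] = 21.

21*(x + 2)^3 - 56*(x + 2)^2 + 66*(x + 2) - 27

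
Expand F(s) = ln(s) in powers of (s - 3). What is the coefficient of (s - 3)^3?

[(s - 3)^0] = ln(3);  [(s - 3)^1] = 1/3;  [(s - 3)^2] = -1/18;  [(s - 3)^3] = 1/81.

1/81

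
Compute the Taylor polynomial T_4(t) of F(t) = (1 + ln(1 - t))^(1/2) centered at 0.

Plug the Maclaurin series of the inner function into that of the outer and collect terms.

-143*t^4/384 - 17*t^3/48 - 3*t^2/8 - t/2 + 1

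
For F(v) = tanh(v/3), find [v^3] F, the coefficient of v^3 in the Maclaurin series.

-1/81

c_3 = F′′′(0)/3! = -1/81.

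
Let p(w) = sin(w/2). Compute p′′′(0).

-1/8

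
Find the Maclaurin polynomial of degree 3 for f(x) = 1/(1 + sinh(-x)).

7*x^3/6 + x^2 + x + 1

Plug the Maclaurin series of the inner function into that of the outer and collect terms.
[x^0] = 1;  [x^1] = 1;  [x^2] = 1;  [x^3] = 7/6.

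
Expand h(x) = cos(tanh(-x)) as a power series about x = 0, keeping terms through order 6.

Compose series: expand the inner function first, then feed it into the outer expansion.
h(0) = 1
h′(0) = 0
h′′(0) = -1
h′′′(0) = 0
h^(4)(0) = 9
h^(5)(0) = 0
h^(6)(0) = -177

-59*x^6/240 + 3*x^4/8 - x^2/2 + 1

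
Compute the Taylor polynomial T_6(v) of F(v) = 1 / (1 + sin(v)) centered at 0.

17*v^6/45 - 61*v^5/120 + 2*v^4/3 - 5*v^3/6 + v^2 - v + 1

Use the geometric series for the reciprocal, then substitute.
[v^0] = 1;  [v^1] = -1;  [v^2] = 1;  [v^3] = -5/6;  [v^4] = 2/3;  [v^5] = -61/120;  [v^6] = 17/45.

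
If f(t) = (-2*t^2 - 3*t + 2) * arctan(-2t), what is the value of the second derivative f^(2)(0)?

12

Shift and add copies of the series according to the polynomial's terms.
The coefficient of t^2 in the expansion is 6, so f′′(0) = 2! * (6) = 12.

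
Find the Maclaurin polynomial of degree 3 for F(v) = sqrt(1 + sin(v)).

-v^3/48 - v^2/8 + v/2 + 1

Compose series: expand the inner function first, then feed it into the outer expansion.
F(0) = 1
F′(0) = 1/2
F′′(0) = -1/4
F′′′(0) = -1/8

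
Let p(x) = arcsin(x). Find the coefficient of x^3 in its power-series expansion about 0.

p(0) = 0
p′(0) = 1
p′′(0) = 0
p′′′(0) = 1

1/6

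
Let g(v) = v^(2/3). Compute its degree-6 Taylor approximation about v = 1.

-91*(v - 1)^6/6561 + 14*(v - 1)^5/729 - 7*(v - 1)^4/243 + 4*(v - 1)^3/81 - (v - 1)^2/9 + 2*(v - 1)/3 + 1

Compute the successive derivatives at the expansion point and divide by k!.
[(v - 1)^0] = 1;  [(v - 1)^1] = 2/3;  [(v - 1)^2] = -1/9;  [(v - 1)^3] = 4/81;  [(v - 1)^4] = -7/243;  [(v - 1)^5] = 14/729;  [(v - 1)^6] = -91/6561.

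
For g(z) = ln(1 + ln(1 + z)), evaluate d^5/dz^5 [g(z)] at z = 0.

228

Plug the Maclaurin series of the inner function into that of the outer and collect terms.
From the series, [z^5] g = 19/10; multiply by 5! = 120 to get 228.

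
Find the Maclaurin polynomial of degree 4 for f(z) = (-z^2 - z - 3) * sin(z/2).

z^4/48 - 7*z^3/16 - z^2/2 - 3*z/2

Shift and add copies of the series according to the polynomial's terms.
f(0) = 0
f′(0) = -3/2
f′′(0) = -1
f′′′(0) = -21/8
f^(4)(0) = 1/2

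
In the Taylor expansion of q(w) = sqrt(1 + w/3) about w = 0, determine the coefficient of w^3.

1/432

Differentiate repeatedly and evaluate at the center.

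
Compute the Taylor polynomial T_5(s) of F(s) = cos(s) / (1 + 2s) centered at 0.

Expand each factor separately, then convolve coefficients.
F(0) = 1
F′(0) = -2
F′′(0) = 7
F′′′(0) = -42
F^(4)(0) = 337
F^(5)(0) = -3370

-337*s^5/12 + 337*s^4/24 - 7*s^3 + 7*s^2/2 - 2*s + 1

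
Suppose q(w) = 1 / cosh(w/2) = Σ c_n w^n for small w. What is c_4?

5/384

Invert the denominator's series and multiply.
q(0) = 1
q′(0) = 0
q′′(0) = -1/4
q′′′(0) = 0
q^(4)(0) = 5/16
The Taylor polynomial is Σ q^(k)(0)/k! · w^k.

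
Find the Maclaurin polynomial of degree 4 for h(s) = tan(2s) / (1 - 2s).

Multiply the two series term by term and collect like powers.
[s^0] = 0;  [s^1] = 2;  [s^2] = 4;  [s^3] = 32/3;  [s^4] = 64/3.

64*s^4/3 + 32*s^3/3 + 4*s^2 + 2*s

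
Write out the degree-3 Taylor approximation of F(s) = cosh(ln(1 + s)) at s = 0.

Let u equal the inner series; expand the outer function in u and truncate.
F(0) = 1
F′(0) = 0
F′′(0) = 1
F′′′(0) = -3
The Taylor polynomial is Σ F^(k)(0)/k! · s^k.

-s^3/2 + s^2/2 + 1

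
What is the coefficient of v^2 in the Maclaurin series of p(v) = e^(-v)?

1/2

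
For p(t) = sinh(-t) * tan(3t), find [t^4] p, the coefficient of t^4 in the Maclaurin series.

-19/2

Write out both Maclaurin series and multiply, keeping only the needed powers.
So c_4 = p^(4)(0)/4! = -19/2.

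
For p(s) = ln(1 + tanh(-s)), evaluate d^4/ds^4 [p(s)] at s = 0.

2

Let u equal the inner series; expand the outer function in u and truncate.
From the series, [s^4] p = 1/12; multiply by 4! = 24 to get 2.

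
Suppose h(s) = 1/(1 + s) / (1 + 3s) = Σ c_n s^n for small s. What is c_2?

Take the Cauchy product of the two expansions.
h(0) = 1
h′(0) = -4
h′′(0) = 26

13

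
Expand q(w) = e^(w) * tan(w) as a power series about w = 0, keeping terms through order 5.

Write out both Maclaurin series and multiply, keeping only the needed powers.
q(0) = 0
q′(0) = 1
q′′(0) = 2
q′′′(0) = 5
q^(4)(0) = 12
q^(5)(0) = 41

41*w^5/120 + w^4/2 + 5*w^3/6 + w^2 + w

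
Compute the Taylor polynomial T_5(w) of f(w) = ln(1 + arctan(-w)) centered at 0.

-w^5/15 + w^4/12 - w^2/2 - w

Compose series: expand the inner function first, then feed it into the outer expansion.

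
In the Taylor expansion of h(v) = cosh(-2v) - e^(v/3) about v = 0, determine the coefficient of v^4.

1295/1944

Combine the two series term by term.
h(0) = 0
h′(0) = -1/3
h′′(0) = 35/9
h′′′(0) = -1/27
h^(4)(0) = 1295/81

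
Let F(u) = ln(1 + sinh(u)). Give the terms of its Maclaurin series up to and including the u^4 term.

-5*u^4/12 + u^3/2 - u^2/2 + u

Let u equal the inner series; expand the outer function in u and truncate.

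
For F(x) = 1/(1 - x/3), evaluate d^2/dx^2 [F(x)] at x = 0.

2/9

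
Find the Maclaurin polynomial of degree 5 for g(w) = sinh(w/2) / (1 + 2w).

Multiply the two series term by term and collect like powers.
[w^0] = 0;  [w^1] = 1/2;  [w^2] = -1;  [w^3] = 97/48;  [w^4] = -97/24;  [w^5] = 10347/1280.

10347*w^5/1280 - 97*w^4/24 + 97*w^3/48 - w^2 + w/2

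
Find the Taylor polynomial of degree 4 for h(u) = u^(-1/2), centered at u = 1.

Differentiate repeatedly and evaluate at the center.
[(u - 1)^0] = 1;  [(u - 1)^1] = -1/2;  [(u - 1)^2] = 3/8;  [(u - 1)^3] = -5/16;  [(u - 1)^4] = 35/128.

35*(u - 1)^4/128 - 5*(u - 1)^3/16 + 3*(u - 1)^2/8 - (u - 1)/2 + 1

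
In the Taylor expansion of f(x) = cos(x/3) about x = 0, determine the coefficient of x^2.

Differentiate repeatedly and evaluate at the center.
f(0) = 1
f′(0) = 0
f′′(0) = -1/9
So c_2 = f′′(0)/2! = -1/18.

-1/18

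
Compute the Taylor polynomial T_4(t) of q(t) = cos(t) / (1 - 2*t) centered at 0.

337*t^4/24 + 7*t^3 + 7*t^2/2 + 2*t + 1

Multiply the numerator's expansion by the denominator's geometric series.
q(0) = 1
q′(0) = 2
q′′(0) = 7
q′′′(0) = 42
q^(4)(0) = 337
The Taylor polynomial is Σ q^(k)(0)/k! · t^k.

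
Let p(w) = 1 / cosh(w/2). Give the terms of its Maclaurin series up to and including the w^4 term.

5*w^4/384 - w^2/8 + 1

Divide the numerator series by the denominator series (power-series long division).
p(0) = 1
p′(0) = 0
p′′(0) = -1/4
p′′′(0) = 0
p^(4)(0) = 5/16
Dividing each by k! gives the coefficients c_0, ..., c_4.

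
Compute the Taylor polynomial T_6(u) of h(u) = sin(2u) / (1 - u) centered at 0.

Use 1/(1 - r) = Σ r^k on the denominator, then take the Cauchy product.

14*u^6/15 + 14*u^5/15 + 2*u^4/3 + 2*u^3/3 + 2*u^2 + 2*u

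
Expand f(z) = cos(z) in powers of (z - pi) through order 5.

-(z - pi)^4/24 + (z - pi)^2/2 - 1

f(pi) = -1
f′(pi) = 0
f′′(pi) = 1
f′′′(pi) = 0
f^(4)(pi) = -1
f^(5)(pi) = 0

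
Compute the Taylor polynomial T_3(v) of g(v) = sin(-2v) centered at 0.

4*v^3/3 - 2*v

Apply the Taylor formula c_k = f^(k)(a)/k!.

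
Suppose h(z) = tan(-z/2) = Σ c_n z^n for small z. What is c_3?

-1/24

Differentiate repeatedly and evaluate at the center.
h(0) = 0
h′(0) = -1/2
h′′(0) = 0
h′′′(0) = -1/4
So c_3 = h′′′(0)/3! = -1/24.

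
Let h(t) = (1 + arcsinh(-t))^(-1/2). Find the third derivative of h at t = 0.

Substitute the inner expansion into the outer series and collect powers.
The coefficient of t^3 in the expansion is 11/48, so h′′′(0) = 3! * (11/48) = 11/8.

11/8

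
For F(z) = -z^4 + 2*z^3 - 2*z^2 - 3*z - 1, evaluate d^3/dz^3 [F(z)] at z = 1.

The coefficient of (z - 1)^3 in the expansion is -2, so F′′′(1) = 3! * (-2) = -12.

-12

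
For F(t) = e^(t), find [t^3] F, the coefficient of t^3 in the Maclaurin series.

c_3 = F′′′(0)/3! = 1/6.

1/6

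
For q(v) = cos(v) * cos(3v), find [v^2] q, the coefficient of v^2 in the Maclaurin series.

-5

Write out both Maclaurin series and multiply, keeping only the needed powers.
q(0) = 1
q′(0) = 0
q′′(0) = -10
Dividing each by k! gives the coefficients c_0, ..., c_2.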